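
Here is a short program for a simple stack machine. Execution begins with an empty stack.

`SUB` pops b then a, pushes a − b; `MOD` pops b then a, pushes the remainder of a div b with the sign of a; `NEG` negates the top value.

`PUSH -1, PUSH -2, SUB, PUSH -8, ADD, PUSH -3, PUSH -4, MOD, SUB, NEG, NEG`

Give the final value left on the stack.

-4

PUSH -1  -1
PUSH -2  -1 -2
SUB      1
PUSH -8  1 -8
ADD      -7
PUSH -3  -7 -3
PUSH -4  -7 -3 -4
MOD      -7 -3
SUB      -4
NEG      4
NEG      -4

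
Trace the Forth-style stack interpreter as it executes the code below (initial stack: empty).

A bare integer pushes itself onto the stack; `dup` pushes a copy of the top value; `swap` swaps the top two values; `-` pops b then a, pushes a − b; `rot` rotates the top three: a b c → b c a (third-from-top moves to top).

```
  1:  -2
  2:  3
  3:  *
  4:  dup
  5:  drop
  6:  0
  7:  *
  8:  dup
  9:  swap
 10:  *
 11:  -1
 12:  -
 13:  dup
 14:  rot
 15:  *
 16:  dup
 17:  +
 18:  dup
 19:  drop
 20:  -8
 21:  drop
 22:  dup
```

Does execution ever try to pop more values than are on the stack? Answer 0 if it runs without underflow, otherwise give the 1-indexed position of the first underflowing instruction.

14

-2   : -2
3    : -2 3
*    : -6
dup  : -6 -6
drop : -6
0    : -6 0
*    : 0
dup  : 0 0
swap : 0 0
*    : 0
-1   : 0 -1
-    : 1
dup  : 1 1
rot  — needs 3 operands, stack has 2 → underflow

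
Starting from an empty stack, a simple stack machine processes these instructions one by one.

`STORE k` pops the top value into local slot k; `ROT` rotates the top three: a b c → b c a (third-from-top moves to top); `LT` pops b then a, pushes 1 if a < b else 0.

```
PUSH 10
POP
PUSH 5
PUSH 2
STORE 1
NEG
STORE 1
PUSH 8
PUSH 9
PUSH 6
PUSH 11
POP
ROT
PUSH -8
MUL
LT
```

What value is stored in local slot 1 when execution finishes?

PUSH 10 -> [10]
POP     -> []
PUSH 5  -> [5]
PUSH 2  -> [5, 2]
STORE 1 -> [5]
NEG     -> [-5]
STORE 1 -> []
PUSH 8  -> [8]
PUSH 9  -> [8, 9]
PUSH 6  -> [8, 9, 6]
PUSH 11 -> [8, 9, 6, 11]
POP     -> [8, 9, 6]
ROT     -> [9, 6, 8]
PUSH -8 -> [9, 6, 8, -8]
MUL     -> [9, 6, -64]
LT      -> [9, 0]

-5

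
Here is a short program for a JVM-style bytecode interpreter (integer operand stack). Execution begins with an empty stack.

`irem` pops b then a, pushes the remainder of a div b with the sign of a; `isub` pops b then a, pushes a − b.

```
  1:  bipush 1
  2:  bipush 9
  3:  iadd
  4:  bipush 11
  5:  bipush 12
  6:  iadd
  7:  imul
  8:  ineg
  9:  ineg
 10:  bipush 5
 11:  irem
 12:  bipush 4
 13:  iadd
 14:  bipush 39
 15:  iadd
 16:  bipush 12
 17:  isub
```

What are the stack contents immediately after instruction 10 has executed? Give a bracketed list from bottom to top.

bipush 1   1
bipush 9   1 9
iadd       10
bipush 11  10 11
bipush 12  10 11 12
iadd       10 23
imul       230
ineg       -230
ineg       230
bipush 5   230 5

[230, 5]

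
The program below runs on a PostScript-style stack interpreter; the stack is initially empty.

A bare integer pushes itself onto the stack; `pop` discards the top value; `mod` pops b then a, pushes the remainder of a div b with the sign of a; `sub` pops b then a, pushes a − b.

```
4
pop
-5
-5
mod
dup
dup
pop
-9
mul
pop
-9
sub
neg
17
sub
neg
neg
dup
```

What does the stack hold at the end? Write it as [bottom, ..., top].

4   : 4
pop : (empty)
-5  : -5
-5  : -5 -5
mod : 0
dup : 0 0
dup : 0 0 0
pop : 0 0
-9  : 0 0 -9
mul : 0 0
pop : 0
-9  : 0 -9
sub : 9
neg : -9
17  : -9 17
sub : -26
neg : 26
neg : -26
dup : -26 -26

[-26, -26]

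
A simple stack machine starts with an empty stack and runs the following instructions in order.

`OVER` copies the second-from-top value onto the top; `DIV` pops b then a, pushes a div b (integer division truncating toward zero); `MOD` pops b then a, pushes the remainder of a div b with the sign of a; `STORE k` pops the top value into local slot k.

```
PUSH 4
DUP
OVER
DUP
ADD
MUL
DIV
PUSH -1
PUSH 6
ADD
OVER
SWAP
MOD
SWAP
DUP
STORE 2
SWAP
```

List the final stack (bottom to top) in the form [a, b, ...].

PUSH 4   4
DUP      4 4
OVER     4 4 4
DUP      4 4 4 4
ADD      4 4 8
MUL      4 32
DIV      0
PUSH -1  0 -1
PUSH 6   0 -1 6
ADD      0 5
OVER     0 5 0
SWAP     0 0 5
MOD      0 0
SWAP     0 0
DUP      0 0 0
STORE 2  0 0
SWAP     0 0

[0, 0]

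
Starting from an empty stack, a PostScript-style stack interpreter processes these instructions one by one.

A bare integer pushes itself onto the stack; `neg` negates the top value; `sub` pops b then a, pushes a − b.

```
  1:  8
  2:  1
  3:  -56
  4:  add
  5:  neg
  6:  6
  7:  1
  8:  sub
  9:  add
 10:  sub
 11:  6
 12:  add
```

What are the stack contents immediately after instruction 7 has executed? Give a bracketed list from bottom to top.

8   : [8]
1   : [8, 1]
-56 : [8, 1, -56]
add : [8, -55]
neg : [8, 55]
6   : [8, 55, 6]
1   : [8, 55, 6, 1]

[8, 55, 6, 1]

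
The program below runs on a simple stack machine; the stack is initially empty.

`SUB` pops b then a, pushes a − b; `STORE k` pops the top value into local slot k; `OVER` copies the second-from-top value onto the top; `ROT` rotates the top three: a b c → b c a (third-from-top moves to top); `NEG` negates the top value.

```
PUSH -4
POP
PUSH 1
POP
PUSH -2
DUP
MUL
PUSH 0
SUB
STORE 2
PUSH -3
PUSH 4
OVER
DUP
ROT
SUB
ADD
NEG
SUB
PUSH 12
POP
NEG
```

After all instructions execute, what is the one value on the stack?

PUSH -4 -> [-4]
POP     -> []
PUSH 1  -> [1]
POP     -> []
PUSH -2 -> [-2]
DUP     -> [-2, -2]
MUL     -> [4]
PUSH 0  -> [4, 0]
SUB     -> [4]
STORE 2 -> []
PUSH -3 -> [-3]
PUSH 4  -> [-3, 4]
OVER    -> [-3, 4, -3]
DUP     -> [-3, 4, -3, -3]
ROT     -> [-3, -3, -3, 4]
SUB     -> [-3, -3, -7]
ADD     -> [-3, -10]
NEG     -> [-3, 10]
SUB     -> [-13]
PUSH 12 -> [-13, 12]
POP     -> [-13]
NEG     -> [13]

13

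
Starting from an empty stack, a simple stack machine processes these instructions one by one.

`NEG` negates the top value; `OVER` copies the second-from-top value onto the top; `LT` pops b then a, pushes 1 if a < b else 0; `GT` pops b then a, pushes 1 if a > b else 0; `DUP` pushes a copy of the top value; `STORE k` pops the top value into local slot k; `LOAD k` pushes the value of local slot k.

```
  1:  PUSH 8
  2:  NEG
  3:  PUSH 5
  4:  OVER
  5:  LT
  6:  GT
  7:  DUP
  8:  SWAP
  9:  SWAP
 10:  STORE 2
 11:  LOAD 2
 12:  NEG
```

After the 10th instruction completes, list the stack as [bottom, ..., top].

[0]

PUSH 8  → [8]
NEG     → [-8]
PUSH 5  → [-8, 5]
OVER    → [-8, 5, -8]
LT      → [-8, 0]
GT      → [0]
DUP     → [0, 0]
SWAP    → [0, 0]
SWAP    → [0, 0]
STORE 2 → [0]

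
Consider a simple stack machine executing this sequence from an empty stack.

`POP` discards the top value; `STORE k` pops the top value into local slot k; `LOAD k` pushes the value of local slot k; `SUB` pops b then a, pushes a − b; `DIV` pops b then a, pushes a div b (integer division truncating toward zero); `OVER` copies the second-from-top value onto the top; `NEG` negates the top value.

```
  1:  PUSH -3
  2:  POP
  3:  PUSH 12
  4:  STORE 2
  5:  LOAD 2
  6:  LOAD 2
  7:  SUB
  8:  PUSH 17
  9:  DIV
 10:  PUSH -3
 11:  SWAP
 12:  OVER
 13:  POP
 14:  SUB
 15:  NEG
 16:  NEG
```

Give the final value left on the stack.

-3

PUSH -3 : -3
POP     : (empty)
PUSH 12 : 12
STORE 2 : (empty)
LOAD 2  : 12
LOAD 2  : 12 12
SUB     : 0
PUSH 17 : 0 17
DIV     : 0
PUSH -3 : 0 -3
SWAP    : -3 0
OVER    : -3 0 -3
POP     : -3 0
SUB     : -3
NEG     : 3
NEG     : -3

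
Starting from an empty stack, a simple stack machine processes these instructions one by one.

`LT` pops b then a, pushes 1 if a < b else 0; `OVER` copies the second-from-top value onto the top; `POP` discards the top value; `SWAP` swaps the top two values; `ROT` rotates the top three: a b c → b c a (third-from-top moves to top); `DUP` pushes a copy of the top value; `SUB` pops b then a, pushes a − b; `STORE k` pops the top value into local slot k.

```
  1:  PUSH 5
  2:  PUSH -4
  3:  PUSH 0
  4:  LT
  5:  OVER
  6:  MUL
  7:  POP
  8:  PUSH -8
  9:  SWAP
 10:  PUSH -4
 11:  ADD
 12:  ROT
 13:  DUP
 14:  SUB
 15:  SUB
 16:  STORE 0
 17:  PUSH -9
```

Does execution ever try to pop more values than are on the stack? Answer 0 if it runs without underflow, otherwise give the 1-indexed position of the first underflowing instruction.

12

PUSH 5  → 5
PUSH -4 → 5 -4
PUSH 0  → 5 -4 0
LT      → 5 1
OVER    → 5 1 5
MUL     → 5 5
POP     → 5
PUSH -8 → 5 -8
SWAP    → -8 5
PUSH -4 → -8 5 -4
ADD     → -8 1
ROT  — needs 3 operands, stack has 2 → underflow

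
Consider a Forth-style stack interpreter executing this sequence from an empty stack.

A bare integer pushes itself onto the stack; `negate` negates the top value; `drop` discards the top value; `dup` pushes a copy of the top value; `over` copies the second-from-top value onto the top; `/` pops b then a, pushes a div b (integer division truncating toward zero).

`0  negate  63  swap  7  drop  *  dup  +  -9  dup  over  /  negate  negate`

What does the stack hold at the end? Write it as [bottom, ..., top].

[0, -9, 1]

0      -> 0
negate -> 0
63     -> 0 63
swap   -> 63 0
7      -> 63 0 7
drop   -> 63 0
*      -> 0
dup    -> 0 0
+      -> 0
-9     -> 0 -9
dup    -> 0 -9 -9
over   -> 0 -9 -9 -9
/      -> 0 -9 1
negate -> 0 -9 -1
negate -> 0 -9 1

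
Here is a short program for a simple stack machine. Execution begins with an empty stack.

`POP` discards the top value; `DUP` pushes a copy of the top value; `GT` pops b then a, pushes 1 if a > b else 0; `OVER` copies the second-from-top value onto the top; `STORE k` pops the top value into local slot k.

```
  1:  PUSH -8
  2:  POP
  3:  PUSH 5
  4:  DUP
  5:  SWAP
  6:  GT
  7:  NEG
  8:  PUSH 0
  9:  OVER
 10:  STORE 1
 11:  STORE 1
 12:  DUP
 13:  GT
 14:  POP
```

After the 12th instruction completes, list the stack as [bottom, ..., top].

PUSH -8 -> -8
POP     -> (empty)
PUSH 5  -> 5
DUP     -> 5 5
SWAP    -> 5 5
GT      -> 0
NEG     -> 0
PUSH 0  -> 0 0
OVER    -> 0 0 0
STORE 1 -> 0 0
STORE 1 -> 0
DUP     -> 0 0

[0, 0]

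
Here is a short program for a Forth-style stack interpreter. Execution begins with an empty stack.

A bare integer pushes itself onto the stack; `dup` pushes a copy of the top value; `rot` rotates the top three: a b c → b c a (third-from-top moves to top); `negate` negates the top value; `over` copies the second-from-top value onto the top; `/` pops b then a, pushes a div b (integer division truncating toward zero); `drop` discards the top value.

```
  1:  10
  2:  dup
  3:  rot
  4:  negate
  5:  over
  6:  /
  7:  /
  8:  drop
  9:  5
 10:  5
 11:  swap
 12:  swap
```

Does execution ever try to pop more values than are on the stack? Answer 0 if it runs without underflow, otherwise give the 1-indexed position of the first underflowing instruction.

10   [10]
dup  [10, 10]
rot  — needs 3 operands, stack has 2 → underflow

3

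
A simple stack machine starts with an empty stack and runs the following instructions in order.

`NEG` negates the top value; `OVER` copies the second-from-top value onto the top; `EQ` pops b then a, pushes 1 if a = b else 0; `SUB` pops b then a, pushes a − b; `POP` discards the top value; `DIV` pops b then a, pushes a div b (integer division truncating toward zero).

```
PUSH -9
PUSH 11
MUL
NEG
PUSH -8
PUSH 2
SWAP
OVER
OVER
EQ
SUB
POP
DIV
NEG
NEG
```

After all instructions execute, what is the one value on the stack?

49

PUSH -9 → [-9]
PUSH 11 → [-9, 11]
MUL     → [-99]
NEG     → [99]
PUSH -8 → [99, -8]
PUSH 2  → [99, -8, 2]
SWAP    → [99, 2, -8]
OVER    → [99, 2, -8, 2]
OVER    → [99, 2, -8, 2, -8]
EQ      → [99, 2, -8, 0]
SUB     → [99, 2, -8]
POP     → [99, 2]
DIV     → [49]
NEG     → [-49]
NEG     → [49]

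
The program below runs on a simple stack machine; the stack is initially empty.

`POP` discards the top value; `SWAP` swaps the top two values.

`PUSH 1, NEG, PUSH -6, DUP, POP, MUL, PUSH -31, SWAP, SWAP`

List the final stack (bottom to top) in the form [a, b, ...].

PUSH 1    1
NEG       -1
PUSH -6   -1 -6
DUP       -1 -6 -6
POP       -1 -6
MUL       6
PUSH -31  6 -31
SWAP      -31 6
SWAP      6 -31

[6, -31]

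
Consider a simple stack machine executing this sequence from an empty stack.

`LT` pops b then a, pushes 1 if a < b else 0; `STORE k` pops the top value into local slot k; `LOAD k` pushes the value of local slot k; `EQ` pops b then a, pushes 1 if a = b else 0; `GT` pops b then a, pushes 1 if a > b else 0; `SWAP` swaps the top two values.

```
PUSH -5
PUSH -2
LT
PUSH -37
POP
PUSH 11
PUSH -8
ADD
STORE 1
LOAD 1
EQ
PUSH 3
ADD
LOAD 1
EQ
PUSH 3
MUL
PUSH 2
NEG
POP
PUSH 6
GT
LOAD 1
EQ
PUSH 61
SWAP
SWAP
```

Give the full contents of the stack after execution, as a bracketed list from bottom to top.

[0, 61]

PUSH -5   -5
PUSH -2   -5 -2
LT        1
PUSH -37  1 -37
POP       1
PUSH 11   1 11
PUSH -8   1 11 -8
ADD       1 3
STORE 1   1
LOAD 1    1 3
EQ        0
PUSH 3    0 3
ADD       3
LOAD 1    3 3
EQ        1
PUSH 3    1 3
MUL       3
PUSH 2    3 2
NEG       3 -2
POP       3
PUSH 6    3 6
GT        0
LOAD 1    0 3
EQ        0
PUSH 61   0 61
SWAP      61 0
SWAP      0 61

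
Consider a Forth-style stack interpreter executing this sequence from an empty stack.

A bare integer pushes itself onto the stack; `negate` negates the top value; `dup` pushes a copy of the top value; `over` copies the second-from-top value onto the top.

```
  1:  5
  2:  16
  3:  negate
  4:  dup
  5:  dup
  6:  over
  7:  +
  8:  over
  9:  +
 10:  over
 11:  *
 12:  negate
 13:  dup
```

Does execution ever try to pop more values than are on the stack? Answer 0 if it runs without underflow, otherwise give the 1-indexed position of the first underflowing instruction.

0

5      : 5
16     : 5 16
negate : 5 -16
dup    : 5 -16 -16
dup    : 5 -16 -16 -16
over   : 5 -16 -16 -16 -16
+      : 5 -16 -16 -32
over   : 5 -16 -16 -32 -16
+      : 5 -16 -16 -48
over   : 5 -16 -16 -48 -16
*      : 5 -16 -16 768
negate : 5 -16 -16 -768
dup    : 5 -16 -16 -768 -768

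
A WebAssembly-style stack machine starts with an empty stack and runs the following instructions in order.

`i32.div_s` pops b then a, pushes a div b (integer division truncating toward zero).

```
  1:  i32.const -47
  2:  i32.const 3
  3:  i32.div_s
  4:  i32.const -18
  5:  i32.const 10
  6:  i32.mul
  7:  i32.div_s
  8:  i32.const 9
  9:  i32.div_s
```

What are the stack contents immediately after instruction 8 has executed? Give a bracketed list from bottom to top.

[0, 9]

i32.const -47  -47
i32.const 3    -47 3
i32.div_s      -15
i32.const -18  -15 -18
i32.const 10   -15 -18 10
i32.mul        -15 -180
i32.div_s      0
i32.const 9    0 9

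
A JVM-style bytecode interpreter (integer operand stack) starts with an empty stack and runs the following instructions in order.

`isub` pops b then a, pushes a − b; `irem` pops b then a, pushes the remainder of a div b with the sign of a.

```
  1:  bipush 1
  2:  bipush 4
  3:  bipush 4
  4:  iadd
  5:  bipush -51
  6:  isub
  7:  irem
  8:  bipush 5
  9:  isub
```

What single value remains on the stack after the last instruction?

bipush 1    [1]
bipush 4    [1, 4]
bipush 4    [1, 4, 4]
iadd        [1, 8]
bipush -51  [1, 8, -51]
isub        [1, 59]
irem        [1]
bipush 5    [1, 5]
isub        [-4]

-4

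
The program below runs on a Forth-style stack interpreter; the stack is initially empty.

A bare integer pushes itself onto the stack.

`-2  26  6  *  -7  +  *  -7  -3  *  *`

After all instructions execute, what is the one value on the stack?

-6258

-2 : -2
26 : -2 26
6  : -2 26 6
*  : -2 156
-7 : -2 156 -7
+  : -2 149
*  : -298
-7 : -298 -7
-3 : -298 -7 -3
*  : -298 21
*  : -6258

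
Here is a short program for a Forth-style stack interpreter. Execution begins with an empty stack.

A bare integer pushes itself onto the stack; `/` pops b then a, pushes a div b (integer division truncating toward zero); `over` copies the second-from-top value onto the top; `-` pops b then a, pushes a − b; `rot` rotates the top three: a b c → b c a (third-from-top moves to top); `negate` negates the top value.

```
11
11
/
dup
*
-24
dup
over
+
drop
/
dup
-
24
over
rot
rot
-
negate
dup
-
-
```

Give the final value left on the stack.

0

11     → 11
11     → 11 11
/      → 1
dup    → 1 1
*      → 1
-24    → 1 -24
dup    → 1 -24 -24
over   → 1 -24 -24 -24
+      → 1 -24 -48
drop   → 1 -24
/      → 0
dup    → 0 0
-      → 0
24     → 0 24
over   → 0 24 0
rot    → 24 0 0
rot    → 0 0 24
-      → 0 -24
negate → 0 24
dup    → 0 24 24
-      → 0 0
-      → 0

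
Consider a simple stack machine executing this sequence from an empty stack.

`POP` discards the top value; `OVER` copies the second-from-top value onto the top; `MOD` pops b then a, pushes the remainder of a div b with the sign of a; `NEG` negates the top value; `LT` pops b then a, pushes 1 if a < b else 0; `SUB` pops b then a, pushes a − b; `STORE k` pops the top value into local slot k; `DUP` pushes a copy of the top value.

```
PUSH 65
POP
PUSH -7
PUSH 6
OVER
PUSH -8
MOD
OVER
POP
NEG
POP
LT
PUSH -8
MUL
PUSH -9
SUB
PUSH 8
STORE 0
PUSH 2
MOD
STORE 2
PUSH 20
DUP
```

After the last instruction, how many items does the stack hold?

PUSH 65 : [65]
POP     : []
PUSH -7 : [-7]
PUSH 6  : [-7, 6]
OVER    : [-7, 6, -7]
PUSH -8 : [-7, 6, -7, -8]
MOD     : [-7, 6, -7]
OVER    : [-7, 6, -7, 6]
POP     : [-7, 6, -7]
NEG     : [-7, 6, 7]
POP     : [-7, 6]
LT      : [1]
PUSH -8 : [1, -8]
MUL     : [-8]
PUSH -9 : [-8, -9]
SUB     : [1]
PUSH 8  : [1, 8]
STORE 0 : [1]
PUSH 2  : [1, 2]
MOD     : [1]
STORE 2 : []
PUSH 20 : [20]
DUP     : [20, 20]

2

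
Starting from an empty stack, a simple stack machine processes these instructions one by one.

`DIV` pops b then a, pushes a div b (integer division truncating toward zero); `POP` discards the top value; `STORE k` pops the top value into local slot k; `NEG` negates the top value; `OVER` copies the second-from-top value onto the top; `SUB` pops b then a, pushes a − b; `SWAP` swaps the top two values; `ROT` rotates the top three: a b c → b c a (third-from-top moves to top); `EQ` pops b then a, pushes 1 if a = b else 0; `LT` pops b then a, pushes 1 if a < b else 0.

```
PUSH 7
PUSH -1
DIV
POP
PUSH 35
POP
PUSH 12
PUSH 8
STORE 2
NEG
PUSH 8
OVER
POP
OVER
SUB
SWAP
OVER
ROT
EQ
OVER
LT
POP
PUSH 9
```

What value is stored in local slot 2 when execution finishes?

8

PUSH 7   7
PUSH -1  7 -1
DIV      -7
POP      (empty)
PUSH 35  35
POP      (empty)
PUSH 12  12
PUSH 8   12 8
STORE 2  12
NEG      -12
PUSH 8   -12 8
OVER     -12 8 -12
POP      -12 8
OVER     -12 8 -12
SUB      -12 20
SWAP     20 -12
OVER     20 -12 20
ROT      -12 20 20
EQ       -12 1
OVER     -12 1 -12
LT       -12 0
POP      -12
PUSH 9   -12 9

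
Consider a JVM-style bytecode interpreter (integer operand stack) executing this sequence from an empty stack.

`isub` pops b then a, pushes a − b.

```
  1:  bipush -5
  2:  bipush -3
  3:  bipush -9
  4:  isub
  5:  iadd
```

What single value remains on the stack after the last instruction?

bipush -5 → [-5]
bipush -3 → [-5, -3]
bipush -9 → [-5, -3, -9]
isub      → [-5, 6]
iadd      → [1]

1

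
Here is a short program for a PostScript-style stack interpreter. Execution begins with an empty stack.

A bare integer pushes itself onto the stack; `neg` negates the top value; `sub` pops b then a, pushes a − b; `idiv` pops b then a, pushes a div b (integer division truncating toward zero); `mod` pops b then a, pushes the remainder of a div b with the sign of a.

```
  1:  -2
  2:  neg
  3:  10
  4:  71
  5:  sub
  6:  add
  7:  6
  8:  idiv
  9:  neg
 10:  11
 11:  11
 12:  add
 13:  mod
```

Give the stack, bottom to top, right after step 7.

-2   -2
neg  2
10   2 10
71   2 10 71
sub  2 -61
add  -59
6    -59 6

[-59, 6]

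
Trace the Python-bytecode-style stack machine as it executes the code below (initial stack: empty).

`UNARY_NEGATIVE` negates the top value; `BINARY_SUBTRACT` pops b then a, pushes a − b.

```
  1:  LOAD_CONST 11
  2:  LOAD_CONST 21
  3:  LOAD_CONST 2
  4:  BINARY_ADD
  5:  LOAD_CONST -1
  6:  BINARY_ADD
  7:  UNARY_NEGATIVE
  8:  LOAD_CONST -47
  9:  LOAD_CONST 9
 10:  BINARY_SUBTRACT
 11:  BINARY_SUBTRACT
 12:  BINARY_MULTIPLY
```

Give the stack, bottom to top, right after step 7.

LOAD_CONST 11  : 11
LOAD_CONST 21  : 11 21
LOAD_CONST 2   : 11 21 2
BINARY_ADD     : 11 23
LOAD_CONST -1  : 11 23 -1
BINARY_ADD     : 11 22
UNARY_NEGATIVE : 11 -22

[11, -22]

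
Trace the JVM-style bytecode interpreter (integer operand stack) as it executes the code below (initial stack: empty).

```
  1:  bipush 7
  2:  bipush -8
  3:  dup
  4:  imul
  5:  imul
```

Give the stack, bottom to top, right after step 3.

[7, -8, -8]

bipush 7  → 7
bipush -8 → 7 -8
dup       → 7 -8 -8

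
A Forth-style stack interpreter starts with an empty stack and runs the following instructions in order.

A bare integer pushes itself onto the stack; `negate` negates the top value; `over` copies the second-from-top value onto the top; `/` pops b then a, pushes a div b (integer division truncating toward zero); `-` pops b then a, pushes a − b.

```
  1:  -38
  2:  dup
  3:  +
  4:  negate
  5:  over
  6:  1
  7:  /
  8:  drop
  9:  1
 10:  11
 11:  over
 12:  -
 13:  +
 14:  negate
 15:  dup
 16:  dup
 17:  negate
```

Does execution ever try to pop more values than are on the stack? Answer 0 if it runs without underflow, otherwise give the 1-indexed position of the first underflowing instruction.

-38    : -38
dup    : -38 -38
+      : -76
negate : 76
over  — needs 2 operands, stack has 1 → underflow

5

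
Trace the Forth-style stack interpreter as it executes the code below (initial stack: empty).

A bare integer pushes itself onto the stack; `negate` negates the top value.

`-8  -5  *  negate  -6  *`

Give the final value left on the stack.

240

-8     → [-8]
-5     → [-8, -5]
*      → [40]
negate → [-40]
-6     → [-40, -6]
*      → [240]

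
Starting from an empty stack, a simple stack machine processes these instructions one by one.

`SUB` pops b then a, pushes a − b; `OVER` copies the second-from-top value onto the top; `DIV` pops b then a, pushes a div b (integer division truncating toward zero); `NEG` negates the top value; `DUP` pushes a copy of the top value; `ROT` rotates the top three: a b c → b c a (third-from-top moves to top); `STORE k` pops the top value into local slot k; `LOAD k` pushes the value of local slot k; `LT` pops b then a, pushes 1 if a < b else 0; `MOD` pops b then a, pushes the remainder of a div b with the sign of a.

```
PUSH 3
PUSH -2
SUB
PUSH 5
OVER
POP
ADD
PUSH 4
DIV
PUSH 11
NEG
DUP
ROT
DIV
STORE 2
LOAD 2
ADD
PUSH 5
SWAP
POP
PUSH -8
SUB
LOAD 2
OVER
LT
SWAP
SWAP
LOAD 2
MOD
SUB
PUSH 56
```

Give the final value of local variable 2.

-5

PUSH 3   3
PUSH -2  3 -2
SUB      5
PUSH 5   5 5
OVER     5 5 5
POP      5 5
ADD      10
PUSH 4   10 4
DIV      2
PUSH 11  2 11
NEG      2 -11
DUP      2 -11 -11
ROT      -11 -11 2
DIV      -11 -5
STORE 2  -11
LOAD 2   -11 -5
ADD      -16
PUSH 5   -16 5
SWAP     5 -16
POP      5
PUSH -8  5 -8
SUB      13
LOAD 2   13 -5
OVER     13 -5 13
LT       13 1
SWAP     1 13
SWAP     13 1
LOAD 2   13 1 -5
MOD      13 1
SUB      12
PUSH 56  12 56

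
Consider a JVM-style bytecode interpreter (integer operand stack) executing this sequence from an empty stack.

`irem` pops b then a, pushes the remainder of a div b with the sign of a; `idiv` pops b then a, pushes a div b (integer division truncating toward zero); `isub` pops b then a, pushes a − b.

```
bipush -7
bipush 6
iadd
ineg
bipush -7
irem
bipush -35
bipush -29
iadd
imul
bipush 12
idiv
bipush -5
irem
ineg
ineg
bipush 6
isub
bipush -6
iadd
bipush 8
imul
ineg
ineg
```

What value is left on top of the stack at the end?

bipush -7   [-7]
bipush 6    [-7, 6]
iadd        [-1]
ineg        [1]
bipush -7   [1, -7]
irem        [1]
bipush -35  [1, -35]
bipush -29  [1, -35, -29]
iadd        [1, -64]
imul        [-64]
bipush 12   [-64, 12]
idiv        [-5]
bipush -5   [-5, -5]
irem        [0]
ineg        [0]
ineg        [0]
bipush 6    [0, 6]
isub        [-6]
bipush -6   [-6, -6]
iadd        [-12]
bipush 8    [-12, 8]
imul        [-96]
ineg        [96]
ineg        [-96]

-96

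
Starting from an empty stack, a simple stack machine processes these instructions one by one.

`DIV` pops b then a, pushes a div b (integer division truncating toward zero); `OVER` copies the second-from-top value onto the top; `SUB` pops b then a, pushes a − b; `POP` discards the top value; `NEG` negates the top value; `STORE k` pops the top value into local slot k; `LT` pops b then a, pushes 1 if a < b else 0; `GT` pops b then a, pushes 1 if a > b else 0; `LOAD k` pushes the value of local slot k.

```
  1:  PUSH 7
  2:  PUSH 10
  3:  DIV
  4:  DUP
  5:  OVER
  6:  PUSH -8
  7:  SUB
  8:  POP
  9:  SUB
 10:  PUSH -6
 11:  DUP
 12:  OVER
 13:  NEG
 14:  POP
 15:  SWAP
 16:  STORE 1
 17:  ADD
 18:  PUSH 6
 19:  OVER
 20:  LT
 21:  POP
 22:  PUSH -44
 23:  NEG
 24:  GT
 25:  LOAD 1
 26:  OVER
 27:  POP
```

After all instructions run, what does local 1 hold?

PUSH 7   -> 7
PUSH 10  -> 7 10
DIV      -> 0
DUP      -> 0 0
OVER     -> 0 0 0
PUSH -8  -> 0 0 0 -8
SUB      -> 0 0 8
POP      -> 0 0
SUB      -> 0
PUSH -6  -> 0 -6
DUP      -> 0 -6 -6
OVER     -> 0 -6 -6 -6
NEG      -> 0 -6 -6 6
POP      -> 0 -6 -6
SWAP     -> 0 -6 -6
STORE 1  -> 0 -6
ADD      -> -6
PUSH 6   -> -6 6
OVER     -> -6 6 -6
LT       -> -6 0
POP      -> -6
PUSH -44 -> -6 -44
NEG      -> -6 44
GT       -> 0
LOAD 1   -> 0 -6
OVER     -> 0 -6 0
POP      -> 0 -6

-6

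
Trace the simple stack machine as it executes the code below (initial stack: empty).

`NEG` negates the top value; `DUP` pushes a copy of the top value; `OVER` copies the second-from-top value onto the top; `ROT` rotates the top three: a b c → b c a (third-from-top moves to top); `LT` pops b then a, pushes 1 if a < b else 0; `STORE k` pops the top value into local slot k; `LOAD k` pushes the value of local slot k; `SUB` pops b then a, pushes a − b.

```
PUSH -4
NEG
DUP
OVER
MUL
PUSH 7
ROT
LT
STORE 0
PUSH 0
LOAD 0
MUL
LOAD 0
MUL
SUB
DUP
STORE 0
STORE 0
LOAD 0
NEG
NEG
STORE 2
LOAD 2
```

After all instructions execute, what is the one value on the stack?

PUSH -4 -> [-4]
NEG     -> [4]
DUP     -> [4, 4]
OVER    -> [4, 4, 4]
MUL     -> [4, 16]
PUSH 7  -> [4, 16, 7]
ROT     -> [16, 7, 4]
LT      -> [16, 0]
STORE 0 -> [16]
PUSH 0  -> [16, 0]
LOAD 0  -> [16, 0, 0]
MUL     -> [16, 0]
LOAD 0  -> [16, 0, 0]
MUL     -> [16, 0]
SUB     -> [16]
DUP     -> [16, 16]
STORE 0 -> [16]
STORE 0 -> []
LOAD 0  -> [16]
NEG     -> [-16]
NEG     -> [16]
STORE 2 -> []
LOAD 2  -> [16]

16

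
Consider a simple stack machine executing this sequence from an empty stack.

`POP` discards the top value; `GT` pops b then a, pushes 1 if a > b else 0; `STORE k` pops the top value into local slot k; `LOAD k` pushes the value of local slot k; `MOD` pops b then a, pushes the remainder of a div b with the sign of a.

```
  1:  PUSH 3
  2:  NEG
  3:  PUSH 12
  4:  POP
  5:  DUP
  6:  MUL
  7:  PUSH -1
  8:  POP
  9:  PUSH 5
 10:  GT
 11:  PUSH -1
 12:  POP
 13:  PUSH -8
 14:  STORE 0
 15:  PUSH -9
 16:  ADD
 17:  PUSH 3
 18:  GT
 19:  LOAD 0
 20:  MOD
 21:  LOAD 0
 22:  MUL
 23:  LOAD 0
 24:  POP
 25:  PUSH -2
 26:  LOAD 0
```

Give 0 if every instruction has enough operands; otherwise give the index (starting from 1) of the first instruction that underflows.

PUSH 3   3
NEG      -3
PUSH 12  -3 12
POP      -3
DUP      -3 -3
MUL      9
PUSH -1  9 -1
POP      9
PUSH 5   9 5
GT       1
PUSH -1  1 -1
POP      1
PUSH -8  1 -8
STORE 0  1
PUSH -9  1 -9
ADD      -8
PUSH 3   -8 3
GT       0
LOAD 0   0 -8
MOD      0
LOAD 0   0 -8
MUL      0
LOAD 0   0 -8
POP      0
PUSH -2  0 -2
LOAD 0   0 -2 -8

0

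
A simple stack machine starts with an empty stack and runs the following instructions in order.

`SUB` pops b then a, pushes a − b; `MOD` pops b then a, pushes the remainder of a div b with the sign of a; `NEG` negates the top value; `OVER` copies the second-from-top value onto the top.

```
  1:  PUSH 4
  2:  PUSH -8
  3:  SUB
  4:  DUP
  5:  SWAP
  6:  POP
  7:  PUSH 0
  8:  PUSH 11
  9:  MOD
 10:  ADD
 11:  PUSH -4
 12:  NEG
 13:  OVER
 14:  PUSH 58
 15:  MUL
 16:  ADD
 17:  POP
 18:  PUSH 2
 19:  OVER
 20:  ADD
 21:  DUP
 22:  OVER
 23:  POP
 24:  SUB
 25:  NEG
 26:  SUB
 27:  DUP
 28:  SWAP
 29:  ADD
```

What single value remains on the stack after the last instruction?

PUSH 4  → 4
PUSH -8 → 4 -8
SUB     → 12
DUP     → 12 12
SWAP    → 12 12
POP     → 12
PUSH 0  → 12 0
PUSH 11 → 12 0 11
MOD     → 12 0
ADD     → 12
PUSH -4 → 12 -4
NEG     → 12 4
OVER    → 12 4 12
PUSH 58 → 12 4 12 58
MUL     → 12 4 696
ADD     → 12 700
POP     → 12
PUSH 2  → 12 2
OVER    → 12 2 12
ADD     → 12 14
DUP     → 12 14 14
OVER    → 12 14 14 14
POP     → 12 14 14
SUB     → 12 0
NEG     → 12 0
SUB     → 12
DUP     → 12 12
SWAP    → 12 12
ADD     → 24

24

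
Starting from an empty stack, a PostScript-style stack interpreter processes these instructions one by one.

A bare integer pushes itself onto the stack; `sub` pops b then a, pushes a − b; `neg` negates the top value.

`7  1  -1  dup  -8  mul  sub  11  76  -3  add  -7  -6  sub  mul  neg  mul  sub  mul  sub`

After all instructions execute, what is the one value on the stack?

7   -> [7]
1   -> [7, 1]
-1  -> [7, 1, -1]
dup -> [7, 1, -1, -1]
-8  -> [7, 1, -1, -1, -8]
mul -> [7, 1, -1, 8]
sub -> [7, 1, -9]
11  -> [7, 1, -9, 11]
76  -> [7, 1, -9, 11, 76]
-3  -> [7, 1, -9, 11, 76, -3]
add -> [7, 1, -9, 11, 73]
-7  -> [7, 1, -9, 11, 73, -7]
-6  -> [7, 1, -9, 11, 73, -7, -6]
sub -> [7, 1, -9, 11, 73, -1]
mul -> [7, 1, -9, 11, -73]
neg -> [7, 1, -9, 11, 73]
mul -> [7, 1, -9, 803]
sub -> [7, 1, -812]
mul -> [7, -812]
sub -> [819]

819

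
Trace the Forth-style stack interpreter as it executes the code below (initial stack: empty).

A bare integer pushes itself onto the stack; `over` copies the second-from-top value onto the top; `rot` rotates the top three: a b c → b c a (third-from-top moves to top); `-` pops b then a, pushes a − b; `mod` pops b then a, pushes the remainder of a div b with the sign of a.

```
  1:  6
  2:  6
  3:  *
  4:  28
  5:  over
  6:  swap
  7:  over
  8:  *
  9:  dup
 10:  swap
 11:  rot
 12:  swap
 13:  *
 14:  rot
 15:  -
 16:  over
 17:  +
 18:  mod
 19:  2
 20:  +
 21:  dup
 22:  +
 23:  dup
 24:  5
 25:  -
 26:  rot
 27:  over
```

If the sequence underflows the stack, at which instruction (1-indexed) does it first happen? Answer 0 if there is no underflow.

26

6    → 6
6    → 6 6
*    → 36
28   → 36 28
over → 36 28 36
swap → 36 36 28
over → 36 36 28 36
*    → 36 36 1008
dup  → 36 36 1008 1008
swap → 36 36 1008 1008
rot  → 36 1008 1008 36
swap → 36 1008 36 1008
*    → 36 1008 36288
rot  → 1008 36288 36
-    → 1008 36252
over → 1008 36252 1008
+    → 1008 37260
mod  → 1008
2    → 1008 2
+    → 1010
dup  → 1010 1010
+    → 2020
dup  → 2020 2020
5    → 2020 2020 5
-    → 2020 2015
rot  — needs 3 operands, stack has 2 → underflow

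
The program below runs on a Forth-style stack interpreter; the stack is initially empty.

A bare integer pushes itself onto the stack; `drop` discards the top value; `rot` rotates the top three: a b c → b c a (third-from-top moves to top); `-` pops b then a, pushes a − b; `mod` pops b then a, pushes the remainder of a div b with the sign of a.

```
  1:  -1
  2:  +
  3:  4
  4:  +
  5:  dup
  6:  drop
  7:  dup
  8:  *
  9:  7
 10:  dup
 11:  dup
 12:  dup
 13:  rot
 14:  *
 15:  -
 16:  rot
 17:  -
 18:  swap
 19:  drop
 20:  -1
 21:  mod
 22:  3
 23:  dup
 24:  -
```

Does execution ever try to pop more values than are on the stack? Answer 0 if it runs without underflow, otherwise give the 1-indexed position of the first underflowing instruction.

-1 -> -1
+  — needs 2 operands, stack has 1 → underflow

2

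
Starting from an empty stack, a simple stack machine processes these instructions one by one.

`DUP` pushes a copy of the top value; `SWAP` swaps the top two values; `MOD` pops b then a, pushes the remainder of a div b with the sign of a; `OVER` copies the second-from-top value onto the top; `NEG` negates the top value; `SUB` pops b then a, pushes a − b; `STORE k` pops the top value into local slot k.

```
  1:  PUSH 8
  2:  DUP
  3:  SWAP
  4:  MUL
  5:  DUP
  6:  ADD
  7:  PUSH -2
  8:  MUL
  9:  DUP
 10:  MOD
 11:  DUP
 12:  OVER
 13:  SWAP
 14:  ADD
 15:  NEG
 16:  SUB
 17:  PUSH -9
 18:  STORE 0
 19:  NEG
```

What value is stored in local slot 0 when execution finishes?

PUSH 8  -> 8
DUP     -> 8 8
SWAP    -> 8 8
MUL     -> 64
DUP     -> 64 64
ADD     -> 128
PUSH -2 -> 128 -2
MUL     -> -256
DUP     -> -256 -256
MOD     -> 0
DUP     -> 0 0
OVER    -> 0 0 0
SWAP    -> 0 0 0
ADD     -> 0 0
NEG     -> 0 0
SUB     -> 0
PUSH -9 -> 0 -9
STORE 0 -> 0
NEG     -> 0

-9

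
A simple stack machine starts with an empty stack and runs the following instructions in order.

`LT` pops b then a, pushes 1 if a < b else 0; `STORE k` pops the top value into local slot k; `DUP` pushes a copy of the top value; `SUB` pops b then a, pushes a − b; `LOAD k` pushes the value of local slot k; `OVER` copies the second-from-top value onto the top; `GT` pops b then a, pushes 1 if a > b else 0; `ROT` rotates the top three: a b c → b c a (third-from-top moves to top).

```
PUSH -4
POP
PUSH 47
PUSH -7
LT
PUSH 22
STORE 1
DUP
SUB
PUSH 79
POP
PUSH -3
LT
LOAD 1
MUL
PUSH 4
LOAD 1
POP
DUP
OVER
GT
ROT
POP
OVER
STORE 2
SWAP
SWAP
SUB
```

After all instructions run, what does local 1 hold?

PUSH -4 -> -4
POP     -> (empty)
PUSH 47 -> 47
PUSH -7 -> 47 -7
LT      -> 0
PUSH 22 -> 0 22
STORE 1 -> 0
DUP     -> 0 0
SUB     -> 0
PUSH 79 -> 0 79
POP     -> 0
PUSH -3 -> 0 -3
LT      -> 0
LOAD 1  -> 0 22
MUL     -> 0
PUSH 4  -> 0 4
LOAD 1  -> 0 4 22
POP     -> 0 4
DUP     -> 0 4 4
OVER    -> 0 4 4 4
GT      -> 0 4 0
ROT     -> 4 0 0
POP     -> 4 0
OVER    -> 4 0 4
STORE 2 -> 4 0
SWAP    -> 0 4
SWAP    -> 4 0
SUB     -> 4

22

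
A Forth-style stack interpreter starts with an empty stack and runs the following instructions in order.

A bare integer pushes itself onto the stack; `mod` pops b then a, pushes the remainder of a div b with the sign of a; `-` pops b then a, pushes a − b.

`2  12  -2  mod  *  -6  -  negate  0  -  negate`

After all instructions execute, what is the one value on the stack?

2      → [2]
12     → [2, 12]
-2     → [2, 12, -2]
mod    → [2, 0]
*      → [0]
-6     → [0, -6]
-      → [6]
negate → [-6]
0      → [-6, 0]
-      → [-6]
negate → [6]

6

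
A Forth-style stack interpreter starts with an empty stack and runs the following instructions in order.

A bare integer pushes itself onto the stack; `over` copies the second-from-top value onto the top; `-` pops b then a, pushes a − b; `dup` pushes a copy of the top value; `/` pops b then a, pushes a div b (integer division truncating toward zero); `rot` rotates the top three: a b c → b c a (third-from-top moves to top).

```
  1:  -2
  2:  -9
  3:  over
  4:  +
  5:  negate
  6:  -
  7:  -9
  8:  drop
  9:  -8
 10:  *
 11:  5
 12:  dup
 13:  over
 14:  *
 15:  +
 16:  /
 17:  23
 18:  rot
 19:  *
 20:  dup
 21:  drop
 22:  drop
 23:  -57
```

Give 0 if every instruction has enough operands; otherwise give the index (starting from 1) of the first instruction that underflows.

18

-2      -2
-9      -2 -9
over    -2 -9 -2
+       -2 -11
negate  -2 11
-       -13
-9      -13 -9
drop    -13
-8      -13 -8
*       104
5       104 5
dup     104 5 5
over    104 5 5 5
*       104 5 25
+       104 30
/       3
23      3 23
rot  — needs 3 operands, stack has 2 → underflow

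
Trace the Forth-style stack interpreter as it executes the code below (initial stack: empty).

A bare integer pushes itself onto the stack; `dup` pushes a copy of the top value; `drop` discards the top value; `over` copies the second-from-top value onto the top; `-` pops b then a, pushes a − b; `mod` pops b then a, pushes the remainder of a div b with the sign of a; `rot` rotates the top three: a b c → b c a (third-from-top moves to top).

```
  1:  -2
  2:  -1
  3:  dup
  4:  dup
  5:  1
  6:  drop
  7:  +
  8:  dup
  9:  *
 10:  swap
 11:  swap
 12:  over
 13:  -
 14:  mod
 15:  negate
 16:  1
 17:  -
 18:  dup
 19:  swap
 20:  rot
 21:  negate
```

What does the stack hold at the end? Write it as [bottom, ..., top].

[0, 0, 2]

-2     : [-2]
-1     : [-2, -1]
dup    : [-2, -1, -1]
dup    : [-2, -1, -1, -1]
1      : [-2, -1, -1, -1, 1]
drop   : [-2, -1, -1, -1]
+      : [-2, -1, -2]
dup    : [-2, -1, -2, -2]
*      : [-2, -1, 4]
swap   : [-2, 4, -1]
swap   : [-2, -1, 4]
over   : [-2, -1, 4, -1]
-      : [-2, -1, 5]
mod    : [-2, -1]
negate : [-2, 1]
1      : [-2, 1, 1]
-      : [-2, 0]
dup    : [-2, 0, 0]
swap   : [-2, 0, 0]
rot    : [0, 0, -2]
negate : [0, 0, 2]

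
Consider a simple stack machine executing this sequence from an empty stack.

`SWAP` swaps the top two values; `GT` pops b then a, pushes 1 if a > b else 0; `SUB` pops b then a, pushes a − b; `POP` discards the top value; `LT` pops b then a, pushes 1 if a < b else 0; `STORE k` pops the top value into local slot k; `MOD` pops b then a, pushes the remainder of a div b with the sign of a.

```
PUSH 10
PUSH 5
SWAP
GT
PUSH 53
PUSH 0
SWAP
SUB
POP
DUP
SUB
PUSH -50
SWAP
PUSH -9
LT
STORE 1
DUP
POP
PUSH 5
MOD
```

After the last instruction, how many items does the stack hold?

PUSH 10  → [10]
PUSH 5   → [10, 5]
SWAP     → [5, 10]
GT       → [0]
PUSH 53  → [0, 53]
PUSH 0   → [0, 53, 0]
SWAP     → [0, 0, 53]
SUB      → [0, -53]
POP      → [0]
DUP      → [0, 0]
SUB      → [0]
PUSH -50 → [0, -50]
SWAP     → [-50, 0]
PUSH -9  → [-50, 0, -9]
LT       → [-50, 0]
STORE 1  → [-50]
DUP      → [-50, -50]
POP      → [-50]
PUSH 5   → [-50, 5]
MOD      → [0]

1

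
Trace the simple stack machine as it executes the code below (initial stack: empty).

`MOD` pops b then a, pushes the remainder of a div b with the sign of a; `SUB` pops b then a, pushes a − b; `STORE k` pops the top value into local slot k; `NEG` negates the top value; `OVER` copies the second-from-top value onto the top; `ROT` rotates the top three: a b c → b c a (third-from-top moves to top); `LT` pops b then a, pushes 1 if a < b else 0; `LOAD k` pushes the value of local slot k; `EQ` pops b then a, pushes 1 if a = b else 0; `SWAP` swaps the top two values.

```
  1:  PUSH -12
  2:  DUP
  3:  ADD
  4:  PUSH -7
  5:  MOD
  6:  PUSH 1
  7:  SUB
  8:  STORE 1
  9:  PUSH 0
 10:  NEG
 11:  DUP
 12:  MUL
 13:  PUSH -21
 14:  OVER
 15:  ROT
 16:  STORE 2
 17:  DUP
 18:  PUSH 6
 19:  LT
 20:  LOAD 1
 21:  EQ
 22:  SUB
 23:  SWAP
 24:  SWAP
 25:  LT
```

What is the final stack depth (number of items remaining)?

PUSH -12 : -12
DUP      : -12 -12
ADD      : -24
PUSH -7  : -24 -7
MOD      : -3
PUSH 1   : -3 1
SUB      : -4
STORE 1  : (empty)
PUSH 0   : 0
NEG      : 0
DUP      : 0 0
MUL      : 0
PUSH -21 : 0 -21
OVER     : 0 -21 0
ROT      : -21 0 0
STORE 2  : -21 0
DUP      : -21 0 0
PUSH 6   : -21 0 0 6
LT       : -21 0 1
LOAD 1   : -21 0 1 -4
EQ       : -21 0 0
SUB      : -21 0
SWAP     : 0 -21
SWAP     : -21 0
LT       : 1

1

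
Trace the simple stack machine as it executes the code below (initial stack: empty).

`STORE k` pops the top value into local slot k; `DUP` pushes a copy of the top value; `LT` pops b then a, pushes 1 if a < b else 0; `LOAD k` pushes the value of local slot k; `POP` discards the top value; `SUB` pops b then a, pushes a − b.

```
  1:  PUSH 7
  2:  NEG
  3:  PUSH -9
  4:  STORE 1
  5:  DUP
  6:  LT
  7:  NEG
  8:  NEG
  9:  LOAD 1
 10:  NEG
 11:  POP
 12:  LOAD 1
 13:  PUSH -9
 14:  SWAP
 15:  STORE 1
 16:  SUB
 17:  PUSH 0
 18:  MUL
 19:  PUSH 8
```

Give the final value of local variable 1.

-9

PUSH 7   [7]
NEG      [-7]
PUSH -9  [-7, -9]
STORE 1  [-7]
DUP      [-7, -7]
LT       [0]
NEG      [0]
NEG      [0]
LOAD 1   [0, -9]
NEG      [0, 9]
POP      [0]
LOAD 1   [0, -9]
PUSH -9  [0, -9, -9]
SWAP     [0, -9, -9]
STORE 1  [0, -9]
SUB      [9]
PUSH 0   [9, 0]
MUL      [0]
PUSH 8   [0, 8]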